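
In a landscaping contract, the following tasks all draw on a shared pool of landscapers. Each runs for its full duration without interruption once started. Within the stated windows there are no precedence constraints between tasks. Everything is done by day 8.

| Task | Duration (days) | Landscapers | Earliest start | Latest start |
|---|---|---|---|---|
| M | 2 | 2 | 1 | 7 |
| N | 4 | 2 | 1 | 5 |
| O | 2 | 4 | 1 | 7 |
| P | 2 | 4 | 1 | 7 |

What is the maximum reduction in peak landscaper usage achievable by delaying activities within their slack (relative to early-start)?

8

Early-start peak: d1:12  d2:12  d3:2  d4:2  d5:0  d6:0  d7:0  d8:0 ⇒ 12.
Leveled (M@1, N@1, O@5, P@7): d1:4  d2:4  d3:2  d4:2  d5:4  d6:4  d7:4  d8:4 ⇒ 4.
Reduction 12 − 4 = 8.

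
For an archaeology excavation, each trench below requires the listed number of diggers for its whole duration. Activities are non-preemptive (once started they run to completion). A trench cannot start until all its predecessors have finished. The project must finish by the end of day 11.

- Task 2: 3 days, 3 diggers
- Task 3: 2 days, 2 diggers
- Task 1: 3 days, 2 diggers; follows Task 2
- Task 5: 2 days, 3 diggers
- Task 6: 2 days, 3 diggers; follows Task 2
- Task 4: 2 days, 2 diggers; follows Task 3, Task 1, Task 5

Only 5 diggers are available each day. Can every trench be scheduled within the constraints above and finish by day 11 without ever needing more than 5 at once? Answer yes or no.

yes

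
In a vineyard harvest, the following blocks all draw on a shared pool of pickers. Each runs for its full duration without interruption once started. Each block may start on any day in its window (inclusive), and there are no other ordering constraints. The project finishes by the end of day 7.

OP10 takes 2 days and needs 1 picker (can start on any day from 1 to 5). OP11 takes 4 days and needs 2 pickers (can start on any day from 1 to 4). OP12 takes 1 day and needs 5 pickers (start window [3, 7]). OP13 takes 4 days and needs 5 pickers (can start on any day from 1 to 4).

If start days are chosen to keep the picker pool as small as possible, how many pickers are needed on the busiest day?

7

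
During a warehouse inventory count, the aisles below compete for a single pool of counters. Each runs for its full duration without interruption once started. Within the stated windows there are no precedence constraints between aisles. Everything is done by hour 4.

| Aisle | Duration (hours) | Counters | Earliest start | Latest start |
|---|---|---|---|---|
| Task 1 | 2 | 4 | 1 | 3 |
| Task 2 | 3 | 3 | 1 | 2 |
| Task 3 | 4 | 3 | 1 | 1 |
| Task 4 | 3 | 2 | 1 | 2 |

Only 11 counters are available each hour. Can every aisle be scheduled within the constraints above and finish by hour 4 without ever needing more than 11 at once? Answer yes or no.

The minimum achievable peak is 12; 11 < 12, so no feasible schedule stays within the cap.

no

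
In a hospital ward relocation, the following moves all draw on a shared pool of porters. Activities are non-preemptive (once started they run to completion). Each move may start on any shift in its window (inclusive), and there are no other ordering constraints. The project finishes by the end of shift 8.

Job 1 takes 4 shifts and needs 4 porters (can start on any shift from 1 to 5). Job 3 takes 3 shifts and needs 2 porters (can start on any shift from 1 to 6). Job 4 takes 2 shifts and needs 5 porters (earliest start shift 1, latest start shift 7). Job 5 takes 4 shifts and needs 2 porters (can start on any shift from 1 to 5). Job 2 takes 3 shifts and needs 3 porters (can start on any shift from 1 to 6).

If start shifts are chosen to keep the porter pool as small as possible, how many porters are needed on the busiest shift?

7

Early-start (Job 1@1, Job 3@1, Job 4@1, Job 5@1, Job 2@1) gives peak 16: s1:16  s2:16  s3:11  s4:6  s5:0  s6:0  s7:0  s8:0.
Shift Job 4→7, Job 5→5, Job 2→4.
Schedule Job 1@1, Job 3@1, Job 4@7, Job 5@5, Job 2@4: s1:6  s2:6  s3:6  s4:7  s5:5  s6:5  s7:7  s8:7 — peak 7.
Total porter-shifts = 49 over 8 shifts ⇒ peak ≥ ⌈49/8⌉ = 7, so 7 is optimal.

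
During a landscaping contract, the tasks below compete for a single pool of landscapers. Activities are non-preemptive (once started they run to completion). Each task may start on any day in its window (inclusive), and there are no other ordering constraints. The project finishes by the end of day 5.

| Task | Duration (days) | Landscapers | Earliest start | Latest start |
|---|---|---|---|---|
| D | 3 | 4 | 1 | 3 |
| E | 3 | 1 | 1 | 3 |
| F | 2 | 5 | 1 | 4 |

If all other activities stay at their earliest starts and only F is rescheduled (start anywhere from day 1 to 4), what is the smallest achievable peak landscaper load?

5

F@1: d1:10  d2:10  d3:5  d4:0  d5:0 → peak 10
F@2: d1:5  d2:10  d3:10  d4:0  d5:0 → peak 10
F@3: d1:5  d2:5  d3:10  d4:5  d5:0 → peak 10
F@4: d1:5  d2:5  d3:5  d4:5  d5:5 → peak 5
Best is F@4, peak 5.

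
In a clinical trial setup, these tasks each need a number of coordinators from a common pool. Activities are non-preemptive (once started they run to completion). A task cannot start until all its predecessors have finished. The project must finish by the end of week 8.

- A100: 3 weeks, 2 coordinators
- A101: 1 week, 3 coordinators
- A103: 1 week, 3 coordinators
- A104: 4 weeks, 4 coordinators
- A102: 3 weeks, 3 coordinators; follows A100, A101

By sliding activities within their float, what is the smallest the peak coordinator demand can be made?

6

Early-start (A100@1, A101@1, A103@1, A104@1, A102@4) gives peak 12: w1:12  w2:6  w3:6  w4:7  w5:3  w6:3  w7:0  w8:0.
Shift A103→6, A104→2, A102→6.
Schedule A100@1, A101@1, A103@6, A104@2, A102@6: w1:5  w2:6  w3:6  w4:4  w5:4  w6:6  w7:3  w8:3 — peak 6.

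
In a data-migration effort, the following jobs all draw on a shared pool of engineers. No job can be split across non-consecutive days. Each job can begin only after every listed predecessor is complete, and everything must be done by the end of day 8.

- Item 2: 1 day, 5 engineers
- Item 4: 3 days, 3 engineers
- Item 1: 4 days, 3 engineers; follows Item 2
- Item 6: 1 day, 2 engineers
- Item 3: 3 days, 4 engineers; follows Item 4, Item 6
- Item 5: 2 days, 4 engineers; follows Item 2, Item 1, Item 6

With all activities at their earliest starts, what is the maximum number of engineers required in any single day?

10

Early-start schedule: Item 2@1, Item 4@1, Item 1@2, Item 6@1, Item 3@4, Item 5@6.
Load per day: day 1: 10, day 2: 6, day 3: 6, day 4: 7, day 5: 7, day 6: 8, day 7: 4, day 8: 0.
Peak is 10.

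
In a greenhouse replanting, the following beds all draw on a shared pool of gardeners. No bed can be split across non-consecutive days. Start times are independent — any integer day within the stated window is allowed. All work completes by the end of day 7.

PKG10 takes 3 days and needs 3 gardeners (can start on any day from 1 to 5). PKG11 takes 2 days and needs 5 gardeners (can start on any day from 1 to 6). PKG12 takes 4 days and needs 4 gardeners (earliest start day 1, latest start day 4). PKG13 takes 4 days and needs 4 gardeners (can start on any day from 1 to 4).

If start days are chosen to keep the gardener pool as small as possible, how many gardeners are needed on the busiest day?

Early-start (PKG10@1, PKG11@1, PKG12@1, PKG13@1) gives peak 16: d1:16  d2:16  d3:11  d4:8  d5:0  d6:0  d7:0.
Shift PKG12→3, PKG13→4.
Schedule PKG10@1, PKG11@1, PKG12@3, PKG13@4: d1:8  d2:8  d3:7  d4:8  d5:8  d6:8  d7:4 — peak 8.
Total gardener-days = 51 over 7 days ⇒ peak ≥ ⌈51/7⌉ = 8, so 8 is optimal.

8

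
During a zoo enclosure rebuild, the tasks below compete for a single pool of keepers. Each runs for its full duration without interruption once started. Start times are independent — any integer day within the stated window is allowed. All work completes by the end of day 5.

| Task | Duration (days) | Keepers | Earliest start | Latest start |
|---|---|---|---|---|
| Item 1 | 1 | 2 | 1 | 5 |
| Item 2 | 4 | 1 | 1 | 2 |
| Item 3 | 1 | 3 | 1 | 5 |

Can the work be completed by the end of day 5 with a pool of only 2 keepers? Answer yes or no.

no

The minimum achievable peak is 3; 2 < 3, so no feasible schedule stays within the cap.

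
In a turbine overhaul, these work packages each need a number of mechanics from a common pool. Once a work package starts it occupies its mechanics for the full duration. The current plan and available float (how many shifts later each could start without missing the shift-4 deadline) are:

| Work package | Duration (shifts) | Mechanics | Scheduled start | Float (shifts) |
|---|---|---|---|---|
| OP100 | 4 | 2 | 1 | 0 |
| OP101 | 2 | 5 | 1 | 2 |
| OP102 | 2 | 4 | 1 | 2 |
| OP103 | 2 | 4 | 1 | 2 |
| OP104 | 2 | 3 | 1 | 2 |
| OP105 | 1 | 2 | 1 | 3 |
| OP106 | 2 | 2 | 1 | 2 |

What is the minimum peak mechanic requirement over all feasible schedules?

Early-start (OP100@1, OP101@1, OP102@1, OP103@1, OP104@1, OP105@1, OP106@1) gives peak 22: s1:22  s2:20  s3:2  s4:2.
Shift OP102→3, OP103→3, OP106→2.
Schedule OP100@1, OP101@1, OP102@3, OP103@3, OP104@1, OP105@1, OP106@2: s1:12  s2:12  s3:12  s4:10 — peak 12.
Total mechanic-shifts = 46 over 4 shifts ⇒ peak ≥ ⌈46/4⌉ = 12, so 12 is optimal.

12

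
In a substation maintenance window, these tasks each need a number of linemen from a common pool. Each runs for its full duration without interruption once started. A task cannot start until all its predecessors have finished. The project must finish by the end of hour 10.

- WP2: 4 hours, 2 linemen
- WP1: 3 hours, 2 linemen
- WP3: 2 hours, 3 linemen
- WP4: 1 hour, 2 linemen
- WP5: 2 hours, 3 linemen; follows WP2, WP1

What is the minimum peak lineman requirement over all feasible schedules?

Early-start (WP2@1, WP1@1, WP3@1, WP4@1, WP5@5) gives peak 9: h1:9  h2:7  h3:4  h4:2  h5:3  h6:3  h7:0  h8:0  h9:0  h10:0.
Shift WP3→5, WP4→4, WP5→7.
Schedule WP2@1, WP1@1, WP3@5, WP4@4, WP5@7: h1:4  h2:4  h3:4  h4:4  h5:3  h6:3  h7:3  h8:3  h9:0  h10:0 — peak 4.

4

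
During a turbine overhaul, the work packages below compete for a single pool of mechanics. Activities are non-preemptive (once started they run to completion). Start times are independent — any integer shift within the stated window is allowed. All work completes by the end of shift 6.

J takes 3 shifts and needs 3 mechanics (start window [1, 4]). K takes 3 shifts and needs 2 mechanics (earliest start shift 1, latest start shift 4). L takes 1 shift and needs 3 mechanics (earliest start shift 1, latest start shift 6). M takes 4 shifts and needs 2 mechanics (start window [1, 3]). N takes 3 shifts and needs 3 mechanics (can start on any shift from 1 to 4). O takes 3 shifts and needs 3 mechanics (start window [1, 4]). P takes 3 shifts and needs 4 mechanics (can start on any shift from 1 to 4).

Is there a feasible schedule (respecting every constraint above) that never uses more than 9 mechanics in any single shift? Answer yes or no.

no

Total mechanic-shifts = 56; over 6 shifts the average is 56/6 > 9, so some shift must exceed 9.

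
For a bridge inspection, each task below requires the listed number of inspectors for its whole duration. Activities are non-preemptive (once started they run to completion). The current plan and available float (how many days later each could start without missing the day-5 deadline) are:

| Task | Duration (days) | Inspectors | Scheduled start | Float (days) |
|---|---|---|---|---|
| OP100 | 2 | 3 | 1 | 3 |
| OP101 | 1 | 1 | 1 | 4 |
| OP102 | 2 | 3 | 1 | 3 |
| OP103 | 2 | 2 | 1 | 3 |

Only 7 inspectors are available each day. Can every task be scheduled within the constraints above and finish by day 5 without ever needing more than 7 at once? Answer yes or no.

yes

Schedule OP100@1, OP101@1, OP102@3, OP103@2: d1:4  d2:5  d3:5  d4:3  d5:0 — peak 5 ≤ 7.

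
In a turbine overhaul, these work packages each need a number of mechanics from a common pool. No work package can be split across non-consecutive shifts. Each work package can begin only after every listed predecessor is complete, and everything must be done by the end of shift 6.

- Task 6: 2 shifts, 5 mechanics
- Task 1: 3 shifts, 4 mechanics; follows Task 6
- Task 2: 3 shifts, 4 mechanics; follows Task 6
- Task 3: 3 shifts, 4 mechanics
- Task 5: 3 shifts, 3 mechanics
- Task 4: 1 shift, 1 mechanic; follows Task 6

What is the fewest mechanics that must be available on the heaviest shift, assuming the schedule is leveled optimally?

Early-start (Task 6@1, Task 1@3, Task 2@3, Task 3@1, Task 5@1, Task 4@3) gives peak 16: s1:12  s2:12  s3:16  s4:8  s5:8  s6:0.
Shift Task 2→4, Task 5→3, Task 4→6.
Schedule Task 6@1, Task 1@3, Task 2@4, Task 3@1, Task 5@3, Task 4@6: s1:9  s2:9  s3:11  s4:11  s5:11  s6:5 — peak 11.

11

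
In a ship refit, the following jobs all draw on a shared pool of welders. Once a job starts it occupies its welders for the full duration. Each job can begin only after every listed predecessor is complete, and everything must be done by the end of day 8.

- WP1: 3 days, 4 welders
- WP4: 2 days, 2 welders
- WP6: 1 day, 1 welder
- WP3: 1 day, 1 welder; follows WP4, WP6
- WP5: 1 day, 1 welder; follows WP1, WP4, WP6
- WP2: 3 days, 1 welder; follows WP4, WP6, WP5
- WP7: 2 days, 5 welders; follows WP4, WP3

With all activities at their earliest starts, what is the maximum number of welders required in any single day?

7

Early-start schedule: WP1@1, WP4@1, WP6@1, WP3@3, WP5@4, WP2@5, WP7@4.
Load per day: day 1: 7, day 2: 6, day 3: 5, day 4: 6, day 5: 6, day 6: 1, day 7: 1, day 8: 0.
Peak is 7.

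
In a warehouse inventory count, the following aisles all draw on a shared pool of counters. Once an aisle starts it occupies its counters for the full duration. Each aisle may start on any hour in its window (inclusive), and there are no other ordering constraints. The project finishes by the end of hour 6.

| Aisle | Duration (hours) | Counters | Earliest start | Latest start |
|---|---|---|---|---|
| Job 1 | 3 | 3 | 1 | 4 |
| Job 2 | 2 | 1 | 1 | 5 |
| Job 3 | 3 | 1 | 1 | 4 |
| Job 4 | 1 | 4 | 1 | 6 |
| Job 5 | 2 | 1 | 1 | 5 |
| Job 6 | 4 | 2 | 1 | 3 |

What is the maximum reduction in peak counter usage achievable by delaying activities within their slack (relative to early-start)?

Early-start peak: h1:12  h2:8  h3:6  h4:2  h5:0  h6:0 ⇒ 12.
Leveled (Job 1@1, Job 2@4, Job 3@4, Job 4@6, Job 5@4, Job 6@1): h1:5  h2:5  h3:5  h4:5  h5:3  h6:5 ⇒ 5.
Reduction 12 − 5 = 7.

7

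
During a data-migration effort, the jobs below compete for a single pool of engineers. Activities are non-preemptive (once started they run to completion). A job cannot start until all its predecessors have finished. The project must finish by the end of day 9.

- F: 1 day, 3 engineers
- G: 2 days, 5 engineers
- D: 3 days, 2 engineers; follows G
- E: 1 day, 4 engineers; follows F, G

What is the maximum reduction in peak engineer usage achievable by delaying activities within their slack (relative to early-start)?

Early-start peak: d1:8  d2:5  d3:6  d4:2  d5:2  d6:0  d7:0  d8:0  d9:0 ⇒ 8.
Leveled (F@1, G@2, D@4, E@7): d1:3  d2:5  d3:5  d4:2  d5:2  d6:2  d7:4  d8:0  d9:0 ⇒ 5.
Reduction 8 − 5 = 3.

3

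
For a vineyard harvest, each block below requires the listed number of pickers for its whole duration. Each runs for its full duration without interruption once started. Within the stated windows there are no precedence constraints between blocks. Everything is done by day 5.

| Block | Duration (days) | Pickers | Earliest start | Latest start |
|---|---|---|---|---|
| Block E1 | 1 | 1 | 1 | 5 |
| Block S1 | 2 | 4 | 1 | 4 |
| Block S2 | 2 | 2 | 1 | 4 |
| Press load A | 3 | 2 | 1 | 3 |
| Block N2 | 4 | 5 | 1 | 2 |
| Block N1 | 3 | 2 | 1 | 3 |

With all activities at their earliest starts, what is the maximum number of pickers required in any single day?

Early-start schedule: Block E1@1, Block S1@1, Block S2@1, Press load A@1, Block N2@1, Block N1@1.
Load per day: day 1: 16, day 2: 15, day 3: 9, day 4: 5, day 5: 0.
Peak is 16.

16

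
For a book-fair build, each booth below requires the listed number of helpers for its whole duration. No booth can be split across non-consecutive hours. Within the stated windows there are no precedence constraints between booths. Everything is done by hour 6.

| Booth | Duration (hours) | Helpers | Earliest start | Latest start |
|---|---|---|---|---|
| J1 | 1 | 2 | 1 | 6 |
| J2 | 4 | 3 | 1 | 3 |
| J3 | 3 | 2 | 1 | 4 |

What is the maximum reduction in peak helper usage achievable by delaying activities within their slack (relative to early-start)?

2

Early-start peak: h1:7  h2:5  h3:5  h4:3  h5:0  h6:0 ⇒ 7.
Leveled (J1@1, J2@1, J3@2): h1:5  h2:5  h3:5  h4:5  h5:0  h6:0 ⇒ 5.
Reduction 7 − 5 = 2.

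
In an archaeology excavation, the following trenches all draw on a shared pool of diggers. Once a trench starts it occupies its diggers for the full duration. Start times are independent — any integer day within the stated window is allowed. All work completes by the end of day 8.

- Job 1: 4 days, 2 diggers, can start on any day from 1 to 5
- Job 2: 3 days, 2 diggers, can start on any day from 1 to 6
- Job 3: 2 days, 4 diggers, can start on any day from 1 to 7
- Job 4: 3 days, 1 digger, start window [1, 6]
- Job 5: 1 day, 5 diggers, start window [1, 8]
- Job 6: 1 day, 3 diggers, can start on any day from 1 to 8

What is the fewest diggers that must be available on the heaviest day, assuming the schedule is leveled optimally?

5

Early-start (Job 1@1, Job 2@1, Job 3@1, Job 4@1, Job 5@1, Job 6@1) gives peak 17: d1:17  d2:9  d3:5  d4:2  d5:0  d6:0  d7:0  d8:0.
Shift Job 3→5, Job 5→7, Job 6→4.
Schedule Job 1@1, Job 2@1, Job 3@5, Job 4@1, Job 5@7, Job 6@4: d1:5  d2:5  d3:5  d4:5  d5:4  d6:4  d7:5  d8:0 — peak 5.
Total digger-days = 33 over 8 days ⇒ peak ≥ ⌈33/8⌉ = 5, so 5 is optimal.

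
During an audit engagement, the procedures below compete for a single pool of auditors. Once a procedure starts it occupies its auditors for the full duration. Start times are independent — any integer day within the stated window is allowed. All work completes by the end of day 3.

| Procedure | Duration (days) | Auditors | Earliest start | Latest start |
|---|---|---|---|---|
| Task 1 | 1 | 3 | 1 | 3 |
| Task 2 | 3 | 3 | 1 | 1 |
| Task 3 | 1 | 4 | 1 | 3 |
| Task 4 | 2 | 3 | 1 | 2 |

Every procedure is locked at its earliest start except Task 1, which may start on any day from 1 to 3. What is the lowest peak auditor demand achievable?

10

Task 1@1: d1:13  d2:6  d3:3 → peak 13
Task 1@2: d1:10  d2:9  d3:3 → peak 10
Task 1@3: d1:10  d2:6  d3:6 → peak 10
Best is Task 1@2, peak 10.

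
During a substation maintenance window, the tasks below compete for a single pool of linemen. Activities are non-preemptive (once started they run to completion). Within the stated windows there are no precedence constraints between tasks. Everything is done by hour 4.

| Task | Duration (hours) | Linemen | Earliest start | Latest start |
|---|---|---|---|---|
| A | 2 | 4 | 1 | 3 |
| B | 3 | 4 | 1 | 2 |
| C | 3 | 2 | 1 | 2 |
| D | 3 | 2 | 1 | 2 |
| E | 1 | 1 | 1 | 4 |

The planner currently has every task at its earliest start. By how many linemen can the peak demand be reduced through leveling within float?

Early-start peak: h1:13  h2:12  h3:8  h4:0 ⇒ 13.
Leveled (A@1, B@1, C@1, D@1, E@3): h1:12  h2:12  h3:9  h4:0 ⇒ 12.
Reduction 13 − 12 = 1.

1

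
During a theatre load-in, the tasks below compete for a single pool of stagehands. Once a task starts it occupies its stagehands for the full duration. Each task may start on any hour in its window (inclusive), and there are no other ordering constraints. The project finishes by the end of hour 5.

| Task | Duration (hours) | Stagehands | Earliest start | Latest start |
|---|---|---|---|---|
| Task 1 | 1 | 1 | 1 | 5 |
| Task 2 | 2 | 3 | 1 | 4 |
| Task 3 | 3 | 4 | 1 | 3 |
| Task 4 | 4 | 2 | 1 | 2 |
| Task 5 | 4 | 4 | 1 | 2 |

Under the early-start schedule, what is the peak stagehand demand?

Early-start schedule: Task 1@1, Task 2@1, Task 3@1, Task 4@1, Task 5@1.
Load per hour: hour 1: 14, hour 2: 13, hour 3: 10, hour 4: 6, hour 5: 0.
Peak is 14.

14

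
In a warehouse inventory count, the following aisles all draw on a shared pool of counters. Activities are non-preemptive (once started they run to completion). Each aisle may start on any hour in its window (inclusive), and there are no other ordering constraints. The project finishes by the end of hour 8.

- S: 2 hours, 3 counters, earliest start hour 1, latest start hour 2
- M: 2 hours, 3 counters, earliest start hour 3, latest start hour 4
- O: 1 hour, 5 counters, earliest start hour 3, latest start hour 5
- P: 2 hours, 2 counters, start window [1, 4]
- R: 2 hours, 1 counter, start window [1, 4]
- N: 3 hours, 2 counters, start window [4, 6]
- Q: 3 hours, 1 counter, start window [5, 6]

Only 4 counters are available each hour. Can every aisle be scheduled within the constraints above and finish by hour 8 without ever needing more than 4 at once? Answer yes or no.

The minimum achievable peak is 5; 4 < 5, so no feasible schedule stays within the cap.

no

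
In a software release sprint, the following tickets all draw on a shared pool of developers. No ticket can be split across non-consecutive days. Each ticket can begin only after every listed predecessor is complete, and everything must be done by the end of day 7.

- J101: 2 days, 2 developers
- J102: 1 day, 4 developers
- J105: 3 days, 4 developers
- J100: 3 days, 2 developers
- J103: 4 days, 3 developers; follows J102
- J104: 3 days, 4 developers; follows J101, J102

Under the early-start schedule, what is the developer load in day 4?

7

At early start, day 4 has: J103, J104.
Demand: 3 + 4 = 7.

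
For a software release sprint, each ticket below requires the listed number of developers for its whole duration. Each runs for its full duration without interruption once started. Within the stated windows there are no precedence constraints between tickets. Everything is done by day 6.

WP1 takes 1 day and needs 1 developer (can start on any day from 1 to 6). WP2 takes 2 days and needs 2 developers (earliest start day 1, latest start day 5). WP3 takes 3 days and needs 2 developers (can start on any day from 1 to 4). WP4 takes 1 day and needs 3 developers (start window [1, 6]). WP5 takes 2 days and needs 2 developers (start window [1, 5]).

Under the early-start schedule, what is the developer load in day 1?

At early start, day 1 has: WP1, WP2, WP3, WP4, WP5.
Demand: 1 + 2 + 2 + 3 + 2 = 10.

10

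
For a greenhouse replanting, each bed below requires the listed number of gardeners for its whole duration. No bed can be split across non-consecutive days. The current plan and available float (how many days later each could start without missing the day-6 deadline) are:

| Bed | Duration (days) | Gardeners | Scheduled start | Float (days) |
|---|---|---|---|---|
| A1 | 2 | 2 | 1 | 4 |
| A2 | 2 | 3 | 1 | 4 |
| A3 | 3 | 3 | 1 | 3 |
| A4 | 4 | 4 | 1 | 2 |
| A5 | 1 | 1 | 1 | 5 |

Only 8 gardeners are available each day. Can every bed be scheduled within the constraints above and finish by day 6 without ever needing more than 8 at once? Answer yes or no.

yes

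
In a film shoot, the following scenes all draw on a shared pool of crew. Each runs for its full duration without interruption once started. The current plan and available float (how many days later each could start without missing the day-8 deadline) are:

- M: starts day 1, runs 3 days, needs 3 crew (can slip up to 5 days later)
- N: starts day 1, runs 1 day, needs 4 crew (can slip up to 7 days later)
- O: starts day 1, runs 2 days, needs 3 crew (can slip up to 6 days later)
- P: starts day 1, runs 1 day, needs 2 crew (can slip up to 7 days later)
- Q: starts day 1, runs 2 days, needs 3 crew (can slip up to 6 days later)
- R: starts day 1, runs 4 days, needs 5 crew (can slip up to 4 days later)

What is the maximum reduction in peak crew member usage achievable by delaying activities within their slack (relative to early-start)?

13

Early-start peak: d1:20  d2:14  d3:8  d4:5  d5:0  d6:0  d7:0  d8:0 ⇒ 20.
Leveled (M@1, N@4, O@1, P@5, Q@3, R@5): d1:6  d2:6  d3:6  d4:7  d5:7  d6:5  d7:5  d8:5 ⇒ 7.
Reduction 20 − 7 = 13.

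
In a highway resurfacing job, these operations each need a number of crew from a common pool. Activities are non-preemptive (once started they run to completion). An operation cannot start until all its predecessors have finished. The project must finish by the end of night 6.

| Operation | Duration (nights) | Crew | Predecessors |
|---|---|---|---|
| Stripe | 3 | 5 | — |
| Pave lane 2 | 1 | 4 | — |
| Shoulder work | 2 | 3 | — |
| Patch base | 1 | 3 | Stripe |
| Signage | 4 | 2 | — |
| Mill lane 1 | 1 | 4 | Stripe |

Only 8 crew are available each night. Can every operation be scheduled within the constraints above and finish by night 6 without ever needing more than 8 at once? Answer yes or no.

Schedule Stripe@1, Pave lane 2@4, Shoulder work@5, Patch base@5, Signage@1, Mill lane 1@6: n1:7  n2:7  n3:7  n4:6  n5:6  n6:7 — peak 7 ≤ 8.

yes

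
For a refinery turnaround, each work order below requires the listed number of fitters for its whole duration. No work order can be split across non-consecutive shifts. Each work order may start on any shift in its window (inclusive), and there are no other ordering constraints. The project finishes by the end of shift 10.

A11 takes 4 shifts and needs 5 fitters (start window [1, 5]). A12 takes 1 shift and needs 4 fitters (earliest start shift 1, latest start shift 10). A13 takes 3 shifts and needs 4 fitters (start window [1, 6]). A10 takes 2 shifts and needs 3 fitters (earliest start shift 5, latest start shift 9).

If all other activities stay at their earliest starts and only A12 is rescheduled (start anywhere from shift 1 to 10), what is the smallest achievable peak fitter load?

9

A12@1: s1:13  s2:9  s3:9  s4:5  s5:3  s6:3  s7:0  s8:0  s9:0  s10:0 → peak 13
A12@2: s1:9  s2:13  s3:9  s4:5  s5:3  s6:3  s7:0  s8:0  s9:0  s10:0 → peak 13
A12@3: s1:9  s2:9  s3:13  s4:5  s5:3  s6:3  s7:0  s8:0  s9:0  s10:0 → peak 13
A12@4: s1:9  s2:9  s3:9  s4:9  s5:3  s6:3  s7:0  s8:0  s9:0  s10:0 → peak 9
A12@5: s1:9  s2:9  s3:9  s4:5  s5:7  s6:3  s7:0  s8:0  s9:0  s10:0 → peak 9
A12@6: s1:9  s2:9  s3:9  s4:5  s5:3  s6:7  s7:0  s8:0  s9:0  s10:0 → peak 9
A12@7: s1:9  s2:9  s3:9  s4:5  s5:3  s6:3  s7:4  s8:0  s9:0  s10:0 → peak 9
A12@8: s1:9  s2:9  s3:9  s4:5  s5:3  s6:3  s7:0  s8:4  s9:0  s10:0 → peak 9
A12@9: s1:9  s2:9  s3:9  s4:5  s5:3  s6:3  s7:0  s8:0  s9:4  s10:0 → peak 9
A12@10: s1:9  s2:9  s3:9  s4:5  s5:3  s6:3  s7:0  s8:0  s9:0  s10:4 → peak 9
Best is A12@4, peak 9.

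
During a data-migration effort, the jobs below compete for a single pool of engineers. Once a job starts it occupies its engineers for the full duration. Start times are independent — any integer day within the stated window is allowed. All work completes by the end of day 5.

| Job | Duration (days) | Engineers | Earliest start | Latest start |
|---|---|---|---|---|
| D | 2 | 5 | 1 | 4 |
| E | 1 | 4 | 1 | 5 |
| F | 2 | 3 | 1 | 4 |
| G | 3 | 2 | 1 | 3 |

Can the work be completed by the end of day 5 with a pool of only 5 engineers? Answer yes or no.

no

Total engineer-days = 26; over 5 days the average is 26/5 > 5, so some day must exceed 5.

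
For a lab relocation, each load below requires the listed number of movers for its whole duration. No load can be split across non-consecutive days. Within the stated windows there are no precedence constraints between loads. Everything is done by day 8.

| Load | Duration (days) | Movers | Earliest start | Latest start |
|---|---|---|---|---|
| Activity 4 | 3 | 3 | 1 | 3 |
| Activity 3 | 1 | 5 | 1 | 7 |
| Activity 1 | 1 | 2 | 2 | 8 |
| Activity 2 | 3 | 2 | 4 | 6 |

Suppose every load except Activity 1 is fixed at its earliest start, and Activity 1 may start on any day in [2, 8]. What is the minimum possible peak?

Activity 1@2: d1:8  d2:5  d3:3  d4:2  d5:2  d6:2  d7:0  d8:0 → peak 8
Activity 1@3: d1:8  d2:3  d3:5  d4:2  d5:2  d6:2  d7:0  d8:0 → peak 8
Activity 1@4: d1:8  d2:3  d3:3  d4:4  d5:2  d6:2  d7:0  d8:0 → peak 8
Activity 1@5: d1:8  d2:3  d3:3  d4:2  d5:4  d6:2  d7:0  d8:0 → peak 8
Activity 1@6: d1:8  d2:3  d3:3  d4:2  d5:2  d6:4  d7:0  d8:0 → peak 8
Activity 1@7: d1:8  d2:3  d3:3  d4:2  d5:2  d6:2  d7:2  d8:0 → peak 8
Activity 1@8: d1:8  d2:3  d3:3  d4:2  d5:2  d6:2  d7:0  d8:2 → peak 8
Best is Activity 1@2, peak 8.

8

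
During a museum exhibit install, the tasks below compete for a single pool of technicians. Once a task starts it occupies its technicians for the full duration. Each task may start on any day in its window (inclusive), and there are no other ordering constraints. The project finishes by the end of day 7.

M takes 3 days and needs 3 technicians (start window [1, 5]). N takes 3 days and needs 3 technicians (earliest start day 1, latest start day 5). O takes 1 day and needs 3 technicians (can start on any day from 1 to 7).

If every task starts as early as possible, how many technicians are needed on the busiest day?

9

Early-start schedule: M@1, N@1, O@1.
Load per day: day 1: 9, day 2: 6, day 3: 6, day 4: 0, day 5: 0, day 6: 0, day 7: 0.
Peak is 9.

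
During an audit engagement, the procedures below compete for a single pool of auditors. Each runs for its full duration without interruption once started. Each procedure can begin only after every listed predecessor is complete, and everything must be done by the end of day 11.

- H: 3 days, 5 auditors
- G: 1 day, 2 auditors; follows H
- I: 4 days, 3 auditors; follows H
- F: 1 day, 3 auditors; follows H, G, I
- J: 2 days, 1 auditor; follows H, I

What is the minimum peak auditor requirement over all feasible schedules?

5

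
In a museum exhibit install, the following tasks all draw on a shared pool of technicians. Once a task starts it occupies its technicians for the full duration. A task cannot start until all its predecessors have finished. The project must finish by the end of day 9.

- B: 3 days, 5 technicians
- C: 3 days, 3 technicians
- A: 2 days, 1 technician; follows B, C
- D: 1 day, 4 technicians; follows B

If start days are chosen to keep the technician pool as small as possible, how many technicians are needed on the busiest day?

5

Early-start (B@1, C@1, A@4, D@4) gives peak 8: d1:8  d2:8  d3:8  d4:5  d5:1  d6:0  d7:0  d8:0  d9:0.
Shift C→4, A→7, D→7.
Schedule B@1, C@4, A@7, D@7: d1:5  d2:5  d3:5  d4:3  d5:3  d6:3  d7:5  d8:1  d9:0 — peak 5.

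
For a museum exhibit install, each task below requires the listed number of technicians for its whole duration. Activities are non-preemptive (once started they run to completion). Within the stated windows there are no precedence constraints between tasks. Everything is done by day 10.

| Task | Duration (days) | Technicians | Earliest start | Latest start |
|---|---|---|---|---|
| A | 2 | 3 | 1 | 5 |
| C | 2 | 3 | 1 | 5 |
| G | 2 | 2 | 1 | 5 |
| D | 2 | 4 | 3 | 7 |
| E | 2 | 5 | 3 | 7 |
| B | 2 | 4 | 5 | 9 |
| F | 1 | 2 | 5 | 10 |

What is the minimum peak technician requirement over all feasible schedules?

Early-start (A@1, C@1, G@1, D@3, E@3, B@5, F@5) gives peak 9: d1:8  d2:8  d3:9  d4:9  d5:6  d6:4  d7:0  d8:0  d9:0  d10:0.
Shift C→5, E→7, B→9.
Schedule A@1, C@5, G@1, D@3, E@7, B@9, F@5: d1:5  d2:5  d3:4  d4:4  d5:5  d6:3  d7:5  d8:5  d9:4  d10:4 — peak 5.
Total technician-days = 44 over 10 days ⇒ peak ≥ ⌈44/10⌉ = 5, so 5 is optimal.

5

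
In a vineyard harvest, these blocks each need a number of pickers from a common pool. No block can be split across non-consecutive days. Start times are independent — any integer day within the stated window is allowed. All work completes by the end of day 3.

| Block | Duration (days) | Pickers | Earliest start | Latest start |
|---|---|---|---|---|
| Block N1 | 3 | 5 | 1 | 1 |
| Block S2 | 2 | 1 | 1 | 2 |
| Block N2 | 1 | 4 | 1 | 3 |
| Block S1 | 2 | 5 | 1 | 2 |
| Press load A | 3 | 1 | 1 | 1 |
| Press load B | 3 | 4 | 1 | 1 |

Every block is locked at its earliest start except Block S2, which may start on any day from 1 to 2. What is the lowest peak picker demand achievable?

19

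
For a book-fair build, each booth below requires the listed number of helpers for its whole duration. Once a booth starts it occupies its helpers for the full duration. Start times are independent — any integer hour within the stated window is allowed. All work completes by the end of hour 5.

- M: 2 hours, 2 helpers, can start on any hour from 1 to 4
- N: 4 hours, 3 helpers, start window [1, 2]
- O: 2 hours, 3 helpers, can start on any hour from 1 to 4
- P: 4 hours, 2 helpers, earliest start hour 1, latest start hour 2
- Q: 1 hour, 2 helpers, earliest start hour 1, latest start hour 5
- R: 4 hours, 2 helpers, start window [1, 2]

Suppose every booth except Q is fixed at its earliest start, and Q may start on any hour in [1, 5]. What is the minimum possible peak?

12

Q@1: h1:14  h2:12  h3:7  h4:7  h5:0 → peak 14
Q@2: h1:12  h2:14  h3:7  h4:7  h5:0 → peak 14
Q@3: h1:12  h2:12  h3:9  h4:7  h5:0 → peak 12
Q@4: h1:12  h2:12  h3:7  h4:9  h5:0 → peak 12
Q@5: h1:12  h2:12  h3:7  h4:7  h5:2 → peak 12
Best is Q@3, peak 12.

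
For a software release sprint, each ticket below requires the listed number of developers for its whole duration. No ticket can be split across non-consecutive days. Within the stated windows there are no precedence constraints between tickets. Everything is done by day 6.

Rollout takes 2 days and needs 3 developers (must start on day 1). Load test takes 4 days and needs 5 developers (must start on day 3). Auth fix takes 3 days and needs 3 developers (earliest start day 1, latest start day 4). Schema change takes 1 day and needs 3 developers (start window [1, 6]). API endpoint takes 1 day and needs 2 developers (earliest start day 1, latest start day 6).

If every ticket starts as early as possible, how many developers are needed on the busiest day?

Early-start schedule: Rollout@1, Load test@3, Auth fix@1, Schema change@1, API endpoint@1.
Load per day: day 1: 11, day 2: 6, day 3: 8, day 4: 5, day 5: 5, day 6: 5.
Peak is 11.

11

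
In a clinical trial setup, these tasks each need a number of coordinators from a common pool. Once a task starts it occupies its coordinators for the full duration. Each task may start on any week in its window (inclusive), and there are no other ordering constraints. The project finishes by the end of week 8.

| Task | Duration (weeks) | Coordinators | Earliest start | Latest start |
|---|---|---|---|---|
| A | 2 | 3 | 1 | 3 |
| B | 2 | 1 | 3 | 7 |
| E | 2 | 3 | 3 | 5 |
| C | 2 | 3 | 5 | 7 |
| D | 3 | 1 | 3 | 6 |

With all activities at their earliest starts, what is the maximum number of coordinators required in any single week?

Early-start schedule: A@1, B@3, E@3, C@5, D@3.
Load per week: week 1: 3, week 2: 3, week 3: 5, week 4: 5, week 5: 4, week 6: 3, week 7: 0, week 8: 0.
Peak is 5.

5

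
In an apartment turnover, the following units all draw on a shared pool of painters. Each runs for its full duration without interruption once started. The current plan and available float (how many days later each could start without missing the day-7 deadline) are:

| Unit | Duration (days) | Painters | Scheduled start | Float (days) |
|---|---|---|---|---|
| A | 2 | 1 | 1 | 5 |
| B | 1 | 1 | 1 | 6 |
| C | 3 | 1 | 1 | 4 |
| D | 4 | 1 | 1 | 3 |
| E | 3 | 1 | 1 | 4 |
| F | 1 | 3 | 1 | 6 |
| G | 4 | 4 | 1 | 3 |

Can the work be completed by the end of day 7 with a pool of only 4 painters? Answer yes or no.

no

Total painter-days = 32; over 7 days the average is 32/7 > 4, so some day must exceed 4.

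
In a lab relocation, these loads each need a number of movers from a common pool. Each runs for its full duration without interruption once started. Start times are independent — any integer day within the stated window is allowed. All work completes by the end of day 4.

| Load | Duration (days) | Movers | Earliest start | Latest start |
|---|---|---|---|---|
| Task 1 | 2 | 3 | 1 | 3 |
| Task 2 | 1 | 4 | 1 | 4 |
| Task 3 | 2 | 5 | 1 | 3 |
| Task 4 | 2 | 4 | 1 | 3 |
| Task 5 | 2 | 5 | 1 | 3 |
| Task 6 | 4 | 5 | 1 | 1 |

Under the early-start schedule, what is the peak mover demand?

26

Early-start schedule: Task 1@1, Task 2@1, Task 3@1, Task 4@1, Task 5@1, Task 6@1.
Load per day: day 1: 26, day 2: 22, day 3: 5, day 4: 5.
Peak is 26.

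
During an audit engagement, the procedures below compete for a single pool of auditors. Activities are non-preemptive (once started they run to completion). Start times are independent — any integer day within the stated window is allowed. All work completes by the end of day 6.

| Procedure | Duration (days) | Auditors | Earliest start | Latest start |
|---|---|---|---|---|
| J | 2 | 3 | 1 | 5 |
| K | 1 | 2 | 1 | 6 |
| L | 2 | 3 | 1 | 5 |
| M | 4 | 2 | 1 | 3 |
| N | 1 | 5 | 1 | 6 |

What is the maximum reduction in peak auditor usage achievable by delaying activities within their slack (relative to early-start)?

Early-start peak: d1:15  d2:8  d3:2  d4:2  d5:0  d6:0 ⇒ 15.
Leveled (J@1, K@1, L@3, M@2, N@6): d1:5  d2:5  d3:5  d4:5  d5:2  d6:5 ⇒ 5.
Reduction 15 − 5 = 10.

10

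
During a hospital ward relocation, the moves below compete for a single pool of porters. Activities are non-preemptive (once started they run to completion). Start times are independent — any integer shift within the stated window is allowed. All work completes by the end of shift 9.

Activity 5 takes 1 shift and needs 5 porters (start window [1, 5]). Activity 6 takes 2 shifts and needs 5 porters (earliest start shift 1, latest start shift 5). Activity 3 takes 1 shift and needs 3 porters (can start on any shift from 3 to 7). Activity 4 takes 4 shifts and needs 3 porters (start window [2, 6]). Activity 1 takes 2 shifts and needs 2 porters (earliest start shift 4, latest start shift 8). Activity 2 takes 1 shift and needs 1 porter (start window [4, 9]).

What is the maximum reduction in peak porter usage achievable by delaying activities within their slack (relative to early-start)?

Early-start peak: s1:10  s2:8  s3:6  s4:6  s5:5  s6:0  s7:0  s8:0  s9:0 ⇒ 10.
Leveled (Activity 5@1, Activity 6@2, Activity 3@4, Activity 4@5, Activity 1@4, Activity 2@6): s1:5  s2:5  s3:5  s4:5  s5:5  s6:4  s7:3  s8:3  s9:0 ⇒ 5.
Reduction 10 − 5 = 5.

5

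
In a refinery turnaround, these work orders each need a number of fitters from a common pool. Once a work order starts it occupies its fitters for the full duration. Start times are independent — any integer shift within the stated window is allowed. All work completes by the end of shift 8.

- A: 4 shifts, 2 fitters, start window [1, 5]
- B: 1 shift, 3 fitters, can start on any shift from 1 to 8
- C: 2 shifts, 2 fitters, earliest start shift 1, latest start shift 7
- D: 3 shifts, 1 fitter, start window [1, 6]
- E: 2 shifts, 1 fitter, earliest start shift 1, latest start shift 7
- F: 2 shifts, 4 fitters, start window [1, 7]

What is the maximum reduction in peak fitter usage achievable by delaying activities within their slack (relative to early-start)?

9

Early-start peak: s1:13  s2:10  s3:3  s4:2  s5:0  s6:0  s7:0  s8:0 ⇒ 13.
Leveled (A@1, B@5, C@1, D@3, E@3, F@6): s1:4  s2:4  s3:4  s4:4  s5:4  s6:4  s7:4  s8:0 ⇒ 4.
Reduction 13 − 4 = 9.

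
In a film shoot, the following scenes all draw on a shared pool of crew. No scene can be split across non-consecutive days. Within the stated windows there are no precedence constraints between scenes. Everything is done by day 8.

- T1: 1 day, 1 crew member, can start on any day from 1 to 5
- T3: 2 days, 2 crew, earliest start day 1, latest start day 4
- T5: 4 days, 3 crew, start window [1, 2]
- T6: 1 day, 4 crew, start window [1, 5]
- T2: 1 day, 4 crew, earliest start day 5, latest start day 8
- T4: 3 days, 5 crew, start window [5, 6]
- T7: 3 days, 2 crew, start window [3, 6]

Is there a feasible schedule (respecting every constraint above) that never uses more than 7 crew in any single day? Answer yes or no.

yes

Schedule T1@1, T3@1, T5@1, T6@3, T2@5, T4@6, T7@4: d1:6  d2:5  d3:7  d4:5  d5:6  d6:7  d7:5  d8:5 — peak 7 ≤ 7.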